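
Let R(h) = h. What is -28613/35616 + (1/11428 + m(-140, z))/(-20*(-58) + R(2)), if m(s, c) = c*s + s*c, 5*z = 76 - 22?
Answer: -28764089659/8445657696 ≈ -3.4058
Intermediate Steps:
z = 54/5 (z = (76 - 22)/5 = (⅕)*54 = 54/5 ≈ 10.800)
m(s, c) = 2*c*s (m(s, c) = c*s + c*s = 2*c*s)
-28613/35616 + (1/11428 + m(-140, z))/(-20*(-58) + R(2)) = -28613/35616 + (1/11428 + 2*(54/5)*(-140))/(-20*(-58) + 2) = -28613*1/35616 + (1/11428 - 3024)/(1160 + 2) = -28613/35616 - 34558271/11428/1162 = -28613/35616 - 34558271/11428*1/1162 = -28613/35616 - 34558271/13279336 = -28764089659/8445657696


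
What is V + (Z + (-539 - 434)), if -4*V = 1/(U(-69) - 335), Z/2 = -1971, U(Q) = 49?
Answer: -5622759/1144 ≈ -4915.0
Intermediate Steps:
Z = -3942 (Z = 2*(-1971) = -3942)
V = 1/1144 (V = -1/(4*(49 - 335)) = -¼/(-286) = -¼*(-1/286) = 1/1144 ≈ 0.00087413)
V + (Z + (-539 - 434)) = 1/1144 + (-3942 + (-539 - 434)) = 1/1144 + (-3942 - 973) = 1/1144 - 4915 = -5622759/1144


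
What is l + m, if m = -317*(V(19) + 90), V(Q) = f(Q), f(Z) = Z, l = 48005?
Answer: 13452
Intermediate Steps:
V(Q) = Q
m = -34553 (m = -317*(19 + 90) = -317*109 = -34553)
l + m = 48005 - 34553 = 13452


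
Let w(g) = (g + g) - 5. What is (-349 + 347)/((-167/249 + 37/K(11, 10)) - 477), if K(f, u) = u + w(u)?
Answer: 12450/2964287 ≈ 0.0042000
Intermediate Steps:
w(g) = -5 + 2*g (w(g) = 2*g - 5 = -5 + 2*g)
K(f, u) = -5 + 3*u (K(f, u) = u + (-5 + 2*u) = -5 + 3*u)
(-349 + 347)/((-167/249 + 37/K(11, 10)) - 477) = (-349 + 347)/((-167/249 + 37/(-5 + 3*10)) - 477) = -2/((-167*1/249 + 37/(-5 + 30)) - 477) = -2/((-167/249 + 37/25) - 477) = -2/(5038/6225 - 477) = -2/(-2964287/6225) = -2*(-6225/2964287) = 12450/2964287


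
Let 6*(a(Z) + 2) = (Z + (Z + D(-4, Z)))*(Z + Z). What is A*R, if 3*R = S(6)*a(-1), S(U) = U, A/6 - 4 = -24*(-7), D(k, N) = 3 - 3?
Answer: -2752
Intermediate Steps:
D(k, N) = 0
A = 1032 (A = 24 + 6*(-24*(-7)) = 24 + 6*168 = 24 + 1008 = 1032)
a(Z) = -2 + 2*Z**2/3 (a(Z) = -2 + ((Z + (Z + 0))*(Z + Z))/6 = -2 + ((Z + Z)*(2*Z))/6 = -2 + ((2*Z)*(2*Z))/6 = -2 + (4*Z**2)/6 = -2 + 2*Z**2/3)
R = -8/3 (R = (6*(-2 + (2/3)*(-1)**2))/3 = (6*(-2 + (2/3)*1))/3 = (6*(-2 + 2/3))/3 = (6*(-4/3))/3 = (1/3)*(-8) = -8/3 ≈ -2.6667)
A*R = 1032*(-8/3) = -2752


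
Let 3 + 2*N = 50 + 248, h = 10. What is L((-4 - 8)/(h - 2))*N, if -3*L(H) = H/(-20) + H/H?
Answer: -2537/48 ≈ -52.854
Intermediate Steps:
L(H) = -⅓ + H/60 (L(H) = -(H/(-20) + H/H)/3 = -(H*(-1/20) + 1)/3 = -(-H/20 + 1)/3 = -(1 - H/20)/3 = -⅓ + H/60)
N = 295/2 (N = -3/2 + (50 + 248)/2 = -3/2 + (½)*298 = -3/2 + 149 = 295/2 ≈ 147.50)
L((-4 - 8)/(h - 2))*N = (-⅓ + ((-4 - 8)/(10 - 2))/60)*(295/2) = (-⅓ + (-12/8)/60)*(295/2) = (-⅓ + (-12*⅛)/60)*(295/2) = (-⅓ + (1/60)*(-3/2))*(295/2) = (-⅓ - 1/40)*(295/2) = -43/120*295/2 = -2537/48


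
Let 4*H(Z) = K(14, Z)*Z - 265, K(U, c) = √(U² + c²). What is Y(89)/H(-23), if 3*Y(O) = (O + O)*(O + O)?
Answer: 1679252/46995 - 728732*√29/46995 ≈ -47.773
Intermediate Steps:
Y(O) = 4*O²/3 (Y(O) = ((O + O)*(O + O))/3 = ((2*O)*(2*O))/3 = (4*O²)/3 = 4*O²/3)
H(Z) = -265/4 + Z*√(196 + Z²)/4 (H(Z) = (√(14² + Z²)*Z - 265)/4 = (√(196 + Z²)*Z - 265)/4 = (Z*√(196 + Z²) - 265)/4 = (-265 + Z*√(196 + Z²))/4 = -265/4 + Z*√(196 + Z²)/4)
Y(89)/H(-23) = ((4/3)*89²)/(-265/4 + (¼)*(-23)*√(196 + (-23)²)) = ((4/3)*7921)/(-265/4 + (¼)*(-23)*√(196 + 529)) = 31684/(3*(-265/4 + (¼)*(-23)*√725)) = 31684/(3*(-265/4 + (¼)*(-23)*(5*√29))) = 31684/(3*(-265/4 - 115*√29/4))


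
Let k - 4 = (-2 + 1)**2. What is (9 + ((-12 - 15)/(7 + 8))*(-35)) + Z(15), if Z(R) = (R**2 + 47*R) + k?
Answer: 1007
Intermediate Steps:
k = 5 (k = 4 + (-2 + 1)**2 = 4 + (-1)**2 = 4 + 1 = 5)
Z(R) = 5 + R**2 + 47*R (Z(R) = (R**2 + 47*R) + 5 = 5 + R**2 + 47*R)
(9 + ((-12 - 15)/(7 + 8))*(-35)) + Z(15) = (9 + ((-12 - 15)/(7 + 8))*(-35)) + (5 + 15**2 + 47*15) = (9 - 27/15*(-35)) + (5 + 225 + 705) = (9 - 27*1/15*(-35)) + 935 = (9 - 9/5*(-35)) + 935 = (9 + 63) + 935 = 72 + 935 = 1007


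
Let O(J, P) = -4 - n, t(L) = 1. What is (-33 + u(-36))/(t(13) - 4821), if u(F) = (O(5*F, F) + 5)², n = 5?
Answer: 17/4820 ≈ 0.0035270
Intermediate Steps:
O(J, P) = -9 (O(J, P) = -4 - 1*5 = -4 - 5 = -9)
u(F) = 16 (u(F) = (-9 + 5)² = (-4)² = 16)
(-33 + u(-36))/(t(13) - 4821) = (-33 + 16)/(1 - 4821) = -17/(-4820) = -17*(-1/4820) = 17/4820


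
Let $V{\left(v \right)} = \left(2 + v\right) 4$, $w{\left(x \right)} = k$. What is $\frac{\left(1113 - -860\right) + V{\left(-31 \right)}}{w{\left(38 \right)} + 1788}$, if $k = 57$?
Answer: $\frac{619}{615} \approx 1.0065$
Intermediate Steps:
$w{\left(x \right)} = 57$
$V{\left(v \right)} = 8 + 4 v$
$\frac{\left(1113 - -860\right) + V{\left(-31 \right)}}{w{\left(38 \right)} + 1788} = \frac{\left(1113 - -860\right) + \left(8 + 4 \left(-31\right)\right)}{57 + 1788} = \frac{\left(1113 + 860\right) + \left(8 - 124\right)}{1845} = \left(1973 - 116\right) \frac{1}{1845} = 1857 \cdot \frac{1}{1845} = \frac{619}{615}$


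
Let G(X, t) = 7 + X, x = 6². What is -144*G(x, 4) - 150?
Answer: -6342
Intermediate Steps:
x = 36
-144*G(x, 4) - 150 = -144*(7 + 36) - 150 = -144*43 - 150 = -6192 - 150 = -6342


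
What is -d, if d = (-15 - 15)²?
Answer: -900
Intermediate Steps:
d = 900 (d = (-30)² = 900)
-d = -1*900 = -900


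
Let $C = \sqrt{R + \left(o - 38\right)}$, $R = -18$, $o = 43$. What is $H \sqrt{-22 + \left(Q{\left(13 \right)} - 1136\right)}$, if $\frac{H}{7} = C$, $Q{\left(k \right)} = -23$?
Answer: $- 7 \sqrt{15353} \approx -867.35$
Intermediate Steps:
$C = i \sqrt{13}$ ($C = \sqrt{-18 + \left(43 - 38\right)} = \sqrt{-18 + 5} = \sqrt{-13} = i \sqrt{13} \approx 3.6056 i$)
$H = 7 i \sqrt{13} \approx 25.239 i$
$H \sqrt{-22 + \left(Q{\left(13 \right)} - 1136\right)} = 7 i \sqrt{13} \sqrt{-22 - 1159} = 7 i \sqrt{13} \sqrt{-1181} = 7 i \sqrt{13} i \sqrt{1181} = - 7 \sqrt{15353}$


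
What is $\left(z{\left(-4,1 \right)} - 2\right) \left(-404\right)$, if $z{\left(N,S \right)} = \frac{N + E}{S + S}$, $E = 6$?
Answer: $404$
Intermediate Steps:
$z{\left(N,S \right)} = \frac{6 + N}{2 S}$ ($z{\left(N,S \right)} = \frac{N + 6}{S + S} = \frac{6 + N}{2 S}$)
$\left(z{\left(-4,1 \right)} - 2\right) \left(-404\right) = \left(\frac{6 - 4}{2 \cdot 1} - 2\right) \left(-404\right) = \left(\frac{1}{2} \cdot 1 \cdot 2 - 2\right) \left(-404\right) = \left(1 - 2\right) \left(-404\right) = \left(-1\right) \left(-404\right) = 404$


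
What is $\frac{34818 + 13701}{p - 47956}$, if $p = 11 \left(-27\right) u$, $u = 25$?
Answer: $- \frac{48519}{55381} \approx -0.87609$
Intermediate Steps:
$p = -7425$ ($p = 11 \left(-27\right) 25 = \left(-297\right) 25 = -7425$)
$\frac{34818 + 13701}{p - 47956} = \frac{34818 + 13701}{-7425 - 47956} = \frac{48519}{-55381} = 48519 \left(- \frac{1}{55381}\right) = - \frac{48519}{55381}$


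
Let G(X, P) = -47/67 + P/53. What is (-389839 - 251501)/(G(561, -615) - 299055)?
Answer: 2277398340/1061988001 ≈ 2.1445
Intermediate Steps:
G(X, P) = -47/67 + P/53 (G(X, P) = -47*1/67 + P*(1/53) = -47/67 + P/53)
(-389839 - 251501)/(G(561, -615) - 299055) = (-389839 - 251501)/((-47/67 + (1/53)*(-615)) - 299055) = -641340/((-47/67 - 615/53) - 299055) = -641340/(-43696/3551 - 299055) = -641340/(-1061988001/3551) = -641340*(-3551/1061988001) = 2277398340/1061988001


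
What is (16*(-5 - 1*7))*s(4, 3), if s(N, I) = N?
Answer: -768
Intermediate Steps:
(16*(-5 - 1*7))*s(4, 3) = (16*(-5 - 1*7))*4 = (16*(-5 - 7))*4 = (16*(-12))*4 = -192*4 = -768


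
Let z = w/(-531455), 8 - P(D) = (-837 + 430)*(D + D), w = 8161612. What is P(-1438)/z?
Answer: 155520208105/2040403 ≈ 76220.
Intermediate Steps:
P(D) = 8 + 814*D (P(D) = 8 - (-837 + 430)*(D + D) = 8 - (-407)*2*D = 8 - (-814)*D = 8 + 814*D)
z = -8161612/531455 (z = 8161612/(-531455) = 8161612*(-1/531455) = -8161612/531455 ≈ -15.357)
P(-1438)/z = (8 + 814*(-1438))/(-8161612/531455) = (8 - 1170532)*(-531455/8161612) = -1170524*(-531455/8161612) = 155520208105/2040403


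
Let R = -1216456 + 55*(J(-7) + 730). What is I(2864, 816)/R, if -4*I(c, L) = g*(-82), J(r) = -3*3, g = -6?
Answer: 41/392267 ≈ 0.00010452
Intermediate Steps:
J(r) = -9
R = -1176801 (R = -1216456 + 55*(-9 + 730) = -1216456 + 55*721 = -1216456 + 39655 = -1176801)
I(c, L) = -123 (I(c, L) = -(-3)*(-82)/2 = -¼*492 = -123)
I(2864, 816)/R = -123/(-1176801) = -123*(-1/1176801) = 41/392267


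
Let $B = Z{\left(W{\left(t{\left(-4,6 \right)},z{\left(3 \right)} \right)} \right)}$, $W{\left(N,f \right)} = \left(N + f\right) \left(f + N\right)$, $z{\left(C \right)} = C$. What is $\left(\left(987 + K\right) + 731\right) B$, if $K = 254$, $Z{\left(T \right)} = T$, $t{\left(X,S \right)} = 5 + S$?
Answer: $386512$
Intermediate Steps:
$W{\left(N,f \right)} = \left(N + f\right)^{2}$ ($W{\left(N,f \right)} = \left(N + f\right) \left(N + f\right) = \left(N + f\right)^{2}$)
$B = 196$ ($B = \left(\left(5 + 6\right) + 3\right)^{2} = \left(11 + 3\right)^{2} = 14^{2} = 196$)
$\left(\left(987 + K\right) + 731\right) B = \left(\left(987 + 254\right) + 731\right) 196 = \left(1241 + 731\right) 196 = 1972 \cdot 196 = 386512$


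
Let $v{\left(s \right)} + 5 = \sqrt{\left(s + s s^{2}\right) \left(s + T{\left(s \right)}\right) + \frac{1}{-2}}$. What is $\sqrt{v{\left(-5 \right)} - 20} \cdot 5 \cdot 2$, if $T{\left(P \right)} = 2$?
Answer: $5 \sqrt{-100 + 2 \sqrt{1558}} \approx 22.944 i$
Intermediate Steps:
$v{\left(s \right)} = -5 + \sqrt{- \frac{1}{2} + \left(2 + s\right) \left(s + s^{3}\right)}$ ($v{\left(s \right)} = -5 + \sqrt{\left(s + s s^{2}\right) \left(s + 2\right) + \frac{1}{-2}} = -5 + \sqrt{\left(s + s^{3}\right) \left(2 + s\right) - \frac{1}{2}} = -5 + \sqrt{\left(2 + s\right) \left(s + s^{3}\right) - \frac{1}{2}} = -5 + \sqrt{- \frac{1}{2} + \left(2 + s\right) \left(s + s^{3}\right)}$)
$\sqrt{v{\left(-5 \right)} - 20} \cdot 5 \cdot 2 = \sqrt{\left(-5 + \frac{\sqrt{-2 + 4 \left(-5\right)^{2} + 4 \left(-5\right)^{4} + 8 \left(-5\right) + 8 \left(-5\right)^{3}}}{2}\right) - 20} \cdot 5 \cdot 2 = \sqrt{\left(-5 + \frac{\sqrt{-2 + 4 \cdot 25 + 4 \cdot 625 - 40 + 8 \left(-125\right)}}{2}\right) - 20} \cdot 5 \cdot 2 = \sqrt{\left(-5 + \frac{\sqrt{-2 + 100 + 2500 - 40 - 1000}}{2}\right) - 20} \cdot 5 \cdot 2 = \sqrt{\left(-5 + \frac{\sqrt{1558}}{2}\right) - 20} \cdot 5 \cdot 2 = \sqrt{-25 + \frac{\sqrt{1558}}{2}} \cdot 5 \cdot 2 = 5 \sqrt{-25 + \frac{\sqrt{1558}}{2}} \cdot 2 = 10 \sqrt{-25 + \frac{\sqrt{1558}}{2}}$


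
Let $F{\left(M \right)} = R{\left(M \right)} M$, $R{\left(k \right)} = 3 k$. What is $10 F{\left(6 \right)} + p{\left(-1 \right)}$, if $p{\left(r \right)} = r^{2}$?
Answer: $1081$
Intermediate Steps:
$F{\left(M \right)} = 3 M^{2}$ ($F{\left(M \right)} = 3 M M = 3 M^{2}$)
$10 F{\left(6 \right)} + p{\left(-1 \right)} = 10 \cdot 3 \cdot 6^{2} + \left(-1\right)^{2} = 10 \cdot 3 \cdot 36 + 1 = 10 \cdot 108 + 1 = 1080 + 1 = 1081$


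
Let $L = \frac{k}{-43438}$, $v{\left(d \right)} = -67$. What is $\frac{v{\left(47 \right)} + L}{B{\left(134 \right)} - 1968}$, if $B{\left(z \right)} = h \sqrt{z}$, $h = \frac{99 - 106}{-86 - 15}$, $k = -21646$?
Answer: $\frac{14498073320400}{429044849906251} + \frac{510577725 \sqrt{134}}{429044849906251} \approx 0.033805$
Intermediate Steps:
$h = \frac{7}{101}$ ($h = - \frac{7}{-101} = \left(-7\right) \left(- \frac{1}{101}\right) = \frac{7}{101} \approx 0.069307$)
$B{\left(z \right)} = \frac{7 \sqrt{z}}{101}$
$L = \frac{10823}{21719}$ ($L = - \frac{21646}{-43438} = \left(-21646\right) \left(- \frac{1}{43438}\right) = \frac{10823}{21719} \approx 0.49832$)
$\frac{v{\left(47 \right)} + L}{B{\left(134 \right)} - 1968} = \frac{-67 + \frac{10823}{21719}}{\frac{7 \sqrt{134}}{101} - 1968} = - \frac{1444350}{21719 \left(-1968 + \frac{7 \sqrt{134}}{101}\right)}$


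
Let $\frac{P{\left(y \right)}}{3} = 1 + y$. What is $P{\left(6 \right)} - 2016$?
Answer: $-1995$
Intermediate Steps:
$P{\left(y \right)} = 3 + 3 y$ ($P{\left(y \right)} = 3 \left(1 + y\right) = 3 + 3 y$)
$P{\left(6 \right)} - 2016 = \left(3 + 3 \cdot 6\right) - 2016 = \left(3 + 18\right) - 2016 = 21 - 2016 = -1995$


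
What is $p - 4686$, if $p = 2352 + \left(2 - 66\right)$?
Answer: $-2398$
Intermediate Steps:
$p = 2288$ ($p = 2352 + \left(2 - 66\right) = 2352 - 64 = 2288$)
$p - 4686 = 2288 - 4686 = -2398$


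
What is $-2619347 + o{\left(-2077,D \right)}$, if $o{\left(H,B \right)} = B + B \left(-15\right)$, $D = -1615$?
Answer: $-2596737$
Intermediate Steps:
$o{\left(H,B \right)} = - 14 B$ ($o{\left(H,B \right)} = B - 15 B = - 14 B$)
$-2619347 + o{\left(-2077,D \right)} = -2619347 - -22610 = -2619347 + 22610 = -2596737$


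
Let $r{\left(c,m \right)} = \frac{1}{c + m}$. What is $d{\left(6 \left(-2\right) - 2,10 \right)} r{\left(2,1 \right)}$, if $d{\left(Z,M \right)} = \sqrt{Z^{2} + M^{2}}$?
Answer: $\frac{2 \sqrt{74}}{3} \approx 5.7349$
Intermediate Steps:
$d{\left(Z,M \right)} = \sqrt{M^{2} + Z^{2}}$
$d{\left(6 \left(-2\right) - 2,10 \right)} r{\left(2,1 \right)} = \frac{\sqrt{10^{2} + \left(6 \left(-2\right) - 2\right)^{2}}}{2 + 1} = \frac{\sqrt{100 + \left(-12 - 2\right)^{2}}}{3} = \sqrt{100 + \left(-14\right)^{2}} \cdot \frac{1}{3} = \sqrt{100 + 196} \cdot \frac{1}{3} = \sqrt{296} \cdot \frac{1}{3} = 2 \sqrt{74} \cdot \frac{1}{3} = \frac{2 \sqrt{74}}{3}$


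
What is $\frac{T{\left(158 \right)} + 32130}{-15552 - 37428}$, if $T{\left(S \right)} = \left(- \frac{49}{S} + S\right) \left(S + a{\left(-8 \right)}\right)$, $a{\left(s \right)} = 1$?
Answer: $- \frac{602535}{558056} \approx -1.0797$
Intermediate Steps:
$T{\left(S \right)} = \left(1 + S\right) \left(S - \frac{49}{S}\right)$ ($T{\left(S \right)} = \left(- \frac{49}{S} + S\right) \left(S + 1\right) = \left(S - \frac{49}{S}\right) \left(1 + S\right) = \left(1 + S\right) \left(S - \frac{49}{S}\right)$)
$\frac{T{\left(158 \right)} + 32130}{-15552 - 37428} = \frac{\left(-49 + 158 + 158^{2} - \frac{49}{158}\right) + 32130}{-15552 - 37428} = \frac{\left(-49 + 158 + 24964 - \frac{49}{158}\right) + 32130}{-52980} = \left(\left(-49 + 158 + 24964 - \frac{49}{158}\right) + 32130\right) \left(- \frac{1}{52980}\right) = \left(\frac{3961485}{158} + 32130\right) \left(- \frac{1}{52980}\right) = \frac{9038025}{158} \left(- \frac{1}{52980}\right) = - \frac{602535}{558056}$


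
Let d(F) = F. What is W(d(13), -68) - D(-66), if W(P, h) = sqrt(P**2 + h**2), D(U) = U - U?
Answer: sqrt(4793) ≈ 69.231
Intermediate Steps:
D(U) = 0
W(d(13), -68) - D(-66) = sqrt(13**2 + (-68)**2) - 1*0 = sqrt(169 + 4624) + 0 = sqrt(4793) + 0 = sqrt(4793)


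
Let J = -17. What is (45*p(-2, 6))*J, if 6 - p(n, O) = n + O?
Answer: -1530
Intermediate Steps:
p(n, O) = 6 - O - n (p(n, O) = 6 - (n + O) = 6 - (O + n) = 6 + (-O - n) = 6 - O - n)
(45*p(-2, 6))*J = (45*(6 - 1*6 - 1*(-2)))*(-17) = (45*(6 - 6 + 2))*(-17) = (45*2)*(-17) = 90*(-17) = -1530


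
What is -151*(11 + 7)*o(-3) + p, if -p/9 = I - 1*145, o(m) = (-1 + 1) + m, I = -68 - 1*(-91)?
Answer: 9252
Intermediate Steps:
I = 23 (I = -68 + 91 = 23)
o(m) = m (o(m) = 0 + m = m)
p = 1098 (p = -9*(23 - 1*145) = -9*(23 - 145) = -9*(-122) = 1098)
-151*(11 + 7)*o(-3) + p = -151*(11 + 7)*(-3) + 1098 = -2718*(-3) + 1098 = -151*(-54) + 1098 = 8154 + 1098 = 9252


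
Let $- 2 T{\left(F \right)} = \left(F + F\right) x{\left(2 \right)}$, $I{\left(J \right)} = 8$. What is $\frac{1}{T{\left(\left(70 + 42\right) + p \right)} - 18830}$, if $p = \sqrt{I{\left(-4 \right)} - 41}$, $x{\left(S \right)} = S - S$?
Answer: $- \frac{1}{18830} \approx -5.3107 \cdot 10^{-5}$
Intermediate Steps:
$x{\left(S \right)} = 0$
$p = i \sqrt{33}$ ($p = \sqrt{8 - 41} = \sqrt{-33} = i \sqrt{33} \approx 5.7446 i$)
$T{\left(F \right)} = 0$ ($T{\left(F \right)} = - \frac{\left(F + F\right) 0}{2} = - \frac{2 F 0}{2} = \left(- \frac{1}{2}\right) 0 = 0$)
$\frac{1}{T{\left(\left(70 + 42\right) + p \right)} - 18830} = \frac{1}{0 - 18830} = \frac{1}{-18830} = - \frac{1}{18830}$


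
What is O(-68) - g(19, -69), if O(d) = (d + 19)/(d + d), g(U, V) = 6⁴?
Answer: -176207/136 ≈ -1295.6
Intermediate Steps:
g(U, V) = 1296
O(d) = (19 + d)/(2*d) (O(d) = (19 + d)/((2*d)) = (19 + d)*(1/(2*d)) = (19 + d)/(2*d))
O(-68) - g(19, -69) = (½)*(19 - 68)/(-68) - 1*1296 = (½)*(-1/68)*(-49) - 1296 = 49/136 - 1296 = -176207/136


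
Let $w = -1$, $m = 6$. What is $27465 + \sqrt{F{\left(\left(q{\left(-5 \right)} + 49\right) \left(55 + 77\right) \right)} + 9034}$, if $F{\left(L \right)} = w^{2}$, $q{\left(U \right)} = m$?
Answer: $27465 + \sqrt{9035} \approx 27560.0$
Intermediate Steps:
$q{\left(U \right)} = 6$
$F{\left(L \right)} = 1$ ($F{\left(L \right)} = \left(-1\right)^{2} = 1$)
$27465 + \sqrt{F{\left(\left(q{\left(-5 \right)} + 49\right) \left(55 + 77\right) \right)} + 9034} = 27465 + \sqrt{1 + 9034} = 27465 + \sqrt{9035}$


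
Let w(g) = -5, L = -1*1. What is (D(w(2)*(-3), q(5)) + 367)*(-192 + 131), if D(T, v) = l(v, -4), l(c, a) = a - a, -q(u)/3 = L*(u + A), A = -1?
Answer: -22387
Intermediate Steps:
L = -1
q(u) = -3 + 3*u (q(u) = -(-3)*(u - 1) = -(-3)*(-1 + u) = -3*(1 - u) = -3 + 3*u)
l(c, a) = 0
D(T, v) = 0
(D(w(2)*(-3), q(5)) + 367)*(-192 + 131) = (0 + 367)*(-192 + 131) = 367*(-61) = -22387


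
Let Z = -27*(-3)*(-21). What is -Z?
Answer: 1701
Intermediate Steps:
Z = -1701 (Z = 81*(-21) = -1701)
-Z = -1*(-1701) = 1701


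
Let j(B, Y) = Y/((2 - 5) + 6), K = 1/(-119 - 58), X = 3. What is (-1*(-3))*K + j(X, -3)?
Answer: -60/59 ≈ -1.0169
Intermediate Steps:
K = -1/177 (K = 1/(-177) = -1/177 ≈ -0.0056497)
j(B, Y) = Y/3 (j(B, Y) = Y/(-3 + 6) = Y/3)
(-1*(-3))*K + j(X, -3) = -1*(-3)*(-1/177) + (⅓)*(-3) = 3*(-1/177) - 1 = -1/59 - 1 = -60/59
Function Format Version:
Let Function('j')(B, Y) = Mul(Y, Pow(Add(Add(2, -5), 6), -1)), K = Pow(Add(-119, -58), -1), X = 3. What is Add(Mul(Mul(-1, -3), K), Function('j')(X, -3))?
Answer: Rational(-60, 59) ≈ -1.0169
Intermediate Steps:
K = Rational(-1, 177) (K = Pow(-177, -1) = Rational(-1, 177) ≈ -0.0056497)
Function('j')(B, Y) = Mul(Rational(1, 3), Y) (Function('j')(B, Y) = Mul(Y, Pow(Add(-3, 6), -1)) = Mul(Y, Pow(3, -1)) = Mul(Y, Rational(1, 3)) = Mul(Rational(1, 3), Y))
Add(Mul(Mul(-1, -3), K), Function('j')(X, -3)) = Add(Mul(Mul(-1, -3), Rational(-1, 177)), Mul(Rational(1, 3), -3)) = Add(Mul(3, Rational(-1, 177)), -1) = Add(Rational(-1, 59), -1) = Rational(-60, 59)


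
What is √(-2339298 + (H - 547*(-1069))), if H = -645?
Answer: 40*I*√1097 ≈ 1324.8*I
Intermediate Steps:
√(-2339298 + (H - 547*(-1069))) = √(-2339298 + (-645 - 547*(-1069))) = √(-2339298 + (-645 + 584743)) = √(-2339298 + 584098) = √(-1755200) = 40*I*√1097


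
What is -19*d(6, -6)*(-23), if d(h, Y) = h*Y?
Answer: -15732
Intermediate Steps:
d(h, Y) = Y*h
-19*d(6, -6)*(-23) = -(-114)*6*(-23) = -19*(-36)*(-23) = 684*(-23) = -15732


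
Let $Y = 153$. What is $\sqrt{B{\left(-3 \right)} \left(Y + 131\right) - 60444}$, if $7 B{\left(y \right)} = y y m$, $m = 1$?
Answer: $\frac{18 i \sqrt{9086}}{7} \approx 245.11 i$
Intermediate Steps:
$B{\left(y \right)} = \frac{y^{2}}{7}$ ($B{\left(y \right)} = \frac{y y 1}{7} = \frac{y^{2} \cdot 1}{7} = \frac{y^{2}}{7}$)
$\sqrt{B{\left(-3 \right)} \left(Y + 131\right) - 60444} = \sqrt{\frac{\left(-3\right)^{2}}{7} \left(153 + 131\right) - 60444} = \sqrt{\frac{1}{7} \cdot 9 \cdot 284 - 60444} = \sqrt{\frac{9}{7} \cdot 284 - 60444} = \sqrt{\frac{2556}{7} - 60444} = \sqrt{- \frac{420552}{7}} = \frac{18 i \sqrt{9086}}{7}$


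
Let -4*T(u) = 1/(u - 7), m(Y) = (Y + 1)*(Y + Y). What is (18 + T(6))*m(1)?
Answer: 73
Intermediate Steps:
m(Y) = 2*Y*(1 + Y) (m(Y) = (1 + Y)*(2*Y) = 2*Y*(1 + Y))
T(u) = -1/(4*(-7 + u)) (T(u) = -1/(4*(u - 7)) = -1/(4*(-7 + u)))
(18 + T(6))*m(1) = (18 - 1/(-28 + 4*6))*(2*1*(1 + 1)) = (18 - 1/(-28 + 24))*(2*1*2) = (18 - 1/(-4))*4 = (18 - 1*(-¼))*4 = (18 + ¼)*4 = (73/4)*4 = 73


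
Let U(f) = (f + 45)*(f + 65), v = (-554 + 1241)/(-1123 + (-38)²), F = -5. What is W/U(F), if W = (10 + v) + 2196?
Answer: 78757/85600 ≈ 0.92006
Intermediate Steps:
v = 229/107 (v = 687/(-1123 + 1444) = 687/321 = 687*(1/321) = 229/107 ≈ 2.1402)
U(f) = (45 + f)*(65 + f)
W = 236271/107 (W = (10 + 229/107) + 2196 = 1299/107 + 2196 = 236271/107 ≈ 2208.1)
W/U(F) = 236271/(107*(2925 + (-5)² + 110*(-5))) = 236271/(107*(2925 + 25 - 550)) = (236271/107)/2400 = (236271/107)*(1/2400) = 78757/85600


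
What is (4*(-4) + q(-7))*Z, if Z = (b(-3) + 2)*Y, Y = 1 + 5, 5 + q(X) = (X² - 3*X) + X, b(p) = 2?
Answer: 1008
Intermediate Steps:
q(X) = -5 + X² - 2*X (q(X) = -5 + ((X² - 3*X) + X) = -5 + (X² - 2*X) = -5 + X² - 2*X)
Y = 6
Z = 24 (Z = (2 + 2)*6 = 4*6 = 24)
(4*(-4) + q(-7))*Z = (4*(-4) + (-5 + (-7)² - 2*(-7)))*24 = (-16 + (-5 + 49 + 14))*24 = (-16 + 58)*24 = 42*24 = 1008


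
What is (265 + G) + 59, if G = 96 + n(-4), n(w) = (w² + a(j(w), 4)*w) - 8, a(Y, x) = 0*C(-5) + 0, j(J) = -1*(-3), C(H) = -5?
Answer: 428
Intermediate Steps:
j(J) = 3
a(Y, x) = 0 (a(Y, x) = 0*(-5) + 0 = 0 + 0 = 0)
n(w) = -8 + w² (n(w) = (w² + 0*w) - 8 = (w² + 0) - 8 = w² - 8 = -8 + w²)
G = 104 (G = 96 + (-8 + (-4)²) = 96 + (-8 + 16) = 96 + 8 = 104)
(265 + G) + 59 = (265 + 104) + 59 = 369 + 59 = 428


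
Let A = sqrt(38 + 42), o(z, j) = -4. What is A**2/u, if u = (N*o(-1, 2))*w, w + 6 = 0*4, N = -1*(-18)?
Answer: 5/27 ≈ 0.18519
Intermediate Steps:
N = 18
w = -6 (w = -6 + 0*4 = -6 + 0 = -6)
A = 4*sqrt(5) (A = sqrt(80) = 4*sqrt(5) ≈ 8.9443)
u = 432 (u = (18*(-4))*(-6) = -72*(-6) = 432)
A**2/u = (4*sqrt(5))**2/432 = 80*(1/432) = 5/27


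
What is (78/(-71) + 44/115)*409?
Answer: -2391014/8165 ≈ -292.84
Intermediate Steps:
(78/(-71) + 44/115)*409 = (78*(-1/71) + 44*(1/115))*409 = (-78/71 + 44/115)*409 = -5846/8165*409 = -2391014/8165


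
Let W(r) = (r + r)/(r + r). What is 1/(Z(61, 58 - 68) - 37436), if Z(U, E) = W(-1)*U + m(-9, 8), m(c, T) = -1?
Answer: -1/37376 ≈ -2.6755e-5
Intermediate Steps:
W(r) = 1 (W(r) = (2*r)/((2*r)) = (2*r)*(1/(2*r)) = 1)
Z(U, E) = -1 + U (Z(U, E) = 1*U - 1 = U - 1 = -1 + U)
1/(Z(61, 58 - 68) - 37436) = 1/((-1 + 61) - 37436) = 1/(60 - 37436) = 1/(-37376) = -1/37376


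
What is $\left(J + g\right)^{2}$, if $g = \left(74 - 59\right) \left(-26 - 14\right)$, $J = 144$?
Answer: $207936$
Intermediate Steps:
$g = -600$ ($g = 15 \left(-40\right) = -600$)
$\left(J + g\right)^{2} = \left(144 - 600\right)^{2} = \left(-456\right)^{2} = 207936$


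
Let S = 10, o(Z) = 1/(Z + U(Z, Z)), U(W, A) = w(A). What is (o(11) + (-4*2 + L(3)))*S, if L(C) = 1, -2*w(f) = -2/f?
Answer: -4215/61 ≈ -69.098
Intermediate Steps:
w(f) = 1/f (w(f) = -(-1)/f = 1/f)
U(W, A) = 1/A
o(Z) = 1/(Z + 1/Z)
(o(11) + (-4*2 + L(3)))*S = (11/(1 + 11²) + (-4*2 + 1))*10 = (11/(1 + 121) + (-8 + 1))*10 = (11/122 - 7)*10 = -843/122*10 = -4215/61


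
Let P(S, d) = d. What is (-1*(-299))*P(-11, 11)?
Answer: 3289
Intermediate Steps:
(-1*(-299))*P(-11, 11) = -1*(-299)*11 = 299*11 = 3289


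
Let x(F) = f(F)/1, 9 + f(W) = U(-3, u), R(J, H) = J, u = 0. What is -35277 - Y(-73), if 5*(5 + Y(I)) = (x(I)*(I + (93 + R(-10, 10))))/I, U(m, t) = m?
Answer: -2574880/73 ≈ -35272.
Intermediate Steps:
f(W) = -12 (f(W) = -9 - 3 = -12)
x(F) = -12 (x(F) = -12/1 = -12*1 = -12)
Y(I) = -5 + (-996 - 12*I)/(5*I) (Y(I) = -5 + ((-12*(I + (93 - 10)))/I)/5 = -5 + ((-12*(I + 83))/I)/5 = -5 + ((-12*(83 + I))/I)/5 = -5 + ((-996 - 12*I)/I)/5 = -5 + (-996 - 12*I)/(5*I))
-35277 - Y(-73) = -35277 - (-996 - 37*(-73))/(5*(-73)) = -35277 - (-1)*(-996 + 2701)/(5*73) = -35277 - (-1)*1705/(5*73) = -35277 - 1*(-341/73) = -35277 + 341/73 = -2574880/73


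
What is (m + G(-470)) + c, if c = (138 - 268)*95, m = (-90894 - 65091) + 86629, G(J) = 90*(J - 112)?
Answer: -134086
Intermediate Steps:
G(J) = -10080 + 90*J (G(J) = 90*(-112 + J) = -10080 + 90*J)
m = -69356 (m = -155985 + 86629 = -69356)
c = -12350 (c = -130*95 = -12350)
(m + G(-470)) + c = (-69356 + (-10080 + 90*(-470))) - 12350 = (-69356 + (-10080 - 42300)) - 12350 = (-69356 - 52380) - 12350 = -121736 - 12350 = -134086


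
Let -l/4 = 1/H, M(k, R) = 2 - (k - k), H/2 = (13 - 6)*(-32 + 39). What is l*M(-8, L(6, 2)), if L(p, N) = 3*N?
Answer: -4/49 ≈ -0.081633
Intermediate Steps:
H = 98 (H = 2*((13 - 6)*(-32 + 39)) = 2*(7*7) = 2*49 = 98)
M(k, R) = 2 (M(k, R) = 2 - 1*0 = 2 + 0 = 2)
l = -2/49 (l = -4/98 = -4*1/98 = -2/49 ≈ -0.040816)
l*M(-8, L(6, 2)) = -2/49*2 = -4/49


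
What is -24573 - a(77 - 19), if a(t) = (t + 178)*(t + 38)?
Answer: -47229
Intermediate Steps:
a(t) = (38 + t)*(178 + t) (a(t) = (178 + t)*(38 + t) = (38 + t)*(178 + t))
-24573 - a(77 - 19) = -24573 - (6764 + (77 - 19)**2 + 216*(77 - 19)) = -24573 - (6764 + 58**2 + 216*58) = -24573 - (6764 + 3364 + 12528) = -24573 - 1*22656 = -24573 - 22656 = -47229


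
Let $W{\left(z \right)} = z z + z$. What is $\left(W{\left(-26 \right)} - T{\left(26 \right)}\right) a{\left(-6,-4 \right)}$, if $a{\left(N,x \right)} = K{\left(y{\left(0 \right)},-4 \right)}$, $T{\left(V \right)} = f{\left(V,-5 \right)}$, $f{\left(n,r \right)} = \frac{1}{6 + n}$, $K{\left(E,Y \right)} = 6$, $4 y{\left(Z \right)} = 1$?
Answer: $\frac{62397}{16} \approx 3899.8$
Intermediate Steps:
$W{\left(z \right)} = z + z^{2}$ ($W{\left(z \right)} = z^{2} + z = z + z^{2}$)
$y{\left(Z \right)} = \frac{1}{4}$ ($y{\left(Z \right)} = \frac{1}{4} \cdot 1 = \frac{1}{4}$)
$T{\left(V \right)} = \frac{1}{6 + V}$
$a{\left(N,x \right)} = 6$
$\left(W{\left(-26 \right)} - T{\left(26 \right)}\right) a{\left(-6,-4 \right)} = \left(- 26 \left(1 - 26\right) - \frac{1}{6 + 26}\right) 6 = \left(\left(-26\right) \left(-25\right) - \frac{1}{32}\right) 6 = \left(650 - \frac{1}{32}\right) 6 = \frac{20799}{32} \cdot 6 = \frac{62397}{16}$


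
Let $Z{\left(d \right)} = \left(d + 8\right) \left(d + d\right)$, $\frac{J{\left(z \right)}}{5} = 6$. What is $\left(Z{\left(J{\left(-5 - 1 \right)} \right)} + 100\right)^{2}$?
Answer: $5664400$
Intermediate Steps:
$J{\left(z \right)} = 30$ ($J{\left(z \right)} = 5 \cdot 6 = 30$)
$Z{\left(d \right)} = 2 d \left(8 + d\right)$ ($Z{\left(d \right)} = \left(8 + d\right) 2 d = 2 d \left(8 + d\right)$)
$\left(Z{\left(J{\left(-5 - 1 \right)} \right)} + 100\right)^{2} = \left(2 \cdot 30 \left(8 + 30\right) + 100\right)^{2} = \left(2 \cdot 30 \cdot 38 + 100\right)^{2} = \left(2280 + 100\right)^{2} = 2380^{2} = 5664400$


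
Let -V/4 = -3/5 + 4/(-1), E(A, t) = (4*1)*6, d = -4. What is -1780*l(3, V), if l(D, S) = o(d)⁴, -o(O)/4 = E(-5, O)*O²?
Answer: -9907974155796480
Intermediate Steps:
E(A, t) = 24 (E(A, t) = 4*6 = 24)
o(O) = -96*O²
V = 92/5 (V = -4*(-3/5 + 4/(-1)) = -4*(-3*⅕ + 4*(-1)) = -4*(-⅗ - 4) = -4*(-23/5) = 92/5 ≈ 18.400)
l(D, S) = 5566277615616 (l(D, S) = (-96*(-4)²)⁴ = (-96*16)⁴ = (-1536)⁴ = 5566277615616)
-1780*l(3, V) = -1780*5566277615616 = -9907974155796480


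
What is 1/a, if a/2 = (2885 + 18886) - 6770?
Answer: 1/30002 ≈ 3.3331e-5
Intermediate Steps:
a = 30002 (a = 2*((2885 + 18886) - 6770) = 2*(21771 - 6770) = 2*15001 = 30002)
1/a = 1/30002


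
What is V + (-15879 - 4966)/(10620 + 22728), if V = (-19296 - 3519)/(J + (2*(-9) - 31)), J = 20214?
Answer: -236234809/134492484 ≈ -1.7565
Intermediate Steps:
V = -4563/4033 (V = (-19296 - 3519)/(20214 + (2*(-9) - 31)) = -22815/(20214 + (-18 - 31)) = -22815/(20214 - 49) = -22815/20165 = -22815*1/20165 = -4563/4033 ≈ -1.1314)
V + (-15879 - 4966)/(10620 + 22728) = -4563/4033 + (-15879 - 4966)/(10620 + 22728) = -4563/4033 - 20845/33348 = -236234809/134492484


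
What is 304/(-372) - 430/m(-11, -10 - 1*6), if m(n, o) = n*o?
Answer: -26683/8184 ≈ -3.2604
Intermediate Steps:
304/(-372) - 430/m(-11, -10 - 1*6) = 304/(-372) - 430*(-1/(11*(-10 - 1*6))) = 304*(-1/372) - 430*(-1/(11*(-10 - 6))) = -76/93 - 430/((-11*(-16))) = -76/93 - 430/176 = -76/93 - 430*1/176 = -76/93 - 215/88 = -26683/8184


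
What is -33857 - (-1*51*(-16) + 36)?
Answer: -34709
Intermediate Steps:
-33857 - (-1*51*(-16) + 36) = -33857 - (-51*(-16) + 36) = -33857 - (816 + 36) = -33857 - 1*852 = -33857 - 852 = -34709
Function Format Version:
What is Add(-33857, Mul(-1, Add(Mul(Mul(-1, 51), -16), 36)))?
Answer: -34709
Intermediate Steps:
Add(-33857, Mul(-1, Add(Mul(Mul(-1, 51), -16), 36))) = Add(-33857, Mul(-1, Add(Mul(-51, -16), 36))) = Add(-33857, Mul(-1, Add(816, 36))) = Add(-33857, Mul(-1, 852)) = Add(-33857, -852) = -34709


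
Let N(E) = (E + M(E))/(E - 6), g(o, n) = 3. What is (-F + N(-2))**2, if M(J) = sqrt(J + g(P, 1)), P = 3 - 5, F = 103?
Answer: 677329/64 ≈ 10583.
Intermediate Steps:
P = -2
M(J) = sqrt(3 + J) (M(J) = sqrt(J + 3) = sqrt(3 + J))
N(E) = (E + sqrt(3 + E))/(-6 + E) (N(E) = (E + sqrt(3 + E))/(E - 6) = (E + sqrt(3 + E))/(-6 + E))
(-F + N(-2))**2 = (-1*103 + (-2 + sqrt(3 - 2))/(-6 - 2))**2 = (-103 + (-2 + sqrt(1))/(-8))**2 = (-103 - (-2 + 1)/8)**2 = (-103 - 1/8*(-1))**2 = (-103 + 1/8)**2 = (-823/8)**2 = 677329/64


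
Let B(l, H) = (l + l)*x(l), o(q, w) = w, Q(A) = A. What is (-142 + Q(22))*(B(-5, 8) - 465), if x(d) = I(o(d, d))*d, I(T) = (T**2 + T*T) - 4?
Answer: -220200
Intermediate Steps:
I(T) = -4 + 2*T**2 (I(T) = (T**2 + T**2) - 4 = 2*T**2 - 4 = -4 + 2*T**2)
x(d) = d*(-4 + 2*d**2) (x(d) = (-4 + 2*d**2)*d = d*(-4 + 2*d**2))
B(l, H) = 4*l**2*(-2 + l**2) (B(l, H) = (l + l)*(2*l*(-2 + l**2)) = (2*l)*(2*l*(-2 + l**2)) = 4*l**2*(-2 + l**2))
(-142 + Q(22))*(B(-5, 8) - 465) = (-142 + 22)*(4*(-5)**2*(-2 + (-5)**2) - 465) = -120*(4*25*(-2 + 25) - 465) = -120*(4*25*23 - 465) = -120*(2300 - 465) = -120*1835 = -220200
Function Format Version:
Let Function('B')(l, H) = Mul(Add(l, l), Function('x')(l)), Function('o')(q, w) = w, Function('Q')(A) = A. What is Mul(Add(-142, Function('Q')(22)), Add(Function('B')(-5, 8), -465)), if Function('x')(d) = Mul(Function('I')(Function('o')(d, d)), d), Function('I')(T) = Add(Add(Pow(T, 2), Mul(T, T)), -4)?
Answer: -220200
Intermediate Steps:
Function('I')(T) = Add(-4, Mul(2, Pow(T, 2))) (Function('I')(T) = Add(Add(Pow(T, 2), Pow(T, 2)), -4) = Add(Mul(2, Pow(T, 2)), -4) = Add(-4, Mul(2, Pow(T, 2))))
Function('x')(d) = Mul(d, Add(-4, Mul(2, Pow(d, 2)))) (Function('x')(d) = Mul(Add(-4, Mul(2, Pow(d, 2))), d) = Mul(d, Add(-4, Mul(2, Pow(d, 2)))))
Function('B')(l, H) = Mul(4, Pow(l, 2), Add(-2, Pow(l, 2))) (Function('B')(l, H) = Mul(Add(l, l), Mul(2, l, Add(-2, Pow(l, 2)))) = Mul(Mul(2, l), Mul(2, l, Add(-2, Pow(l, 2)))) = Mul(4, Pow(l, 2), Add(-2, Pow(l, 2))))
Mul(Add(-142, Function('Q')(22)), Add(Function('B')(-5, 8), -465)) = Mul(Add(-142, 22), Add(Mul(4, Pow(-5, 2), Add(-2, Pow(-5, 2))), -465)) = Mul(-120, Add(Mul(4, 25, Add(-2, 25)), -465)) = Mul(-120, Add(Mul(4, 25, 23), -465)) = Mul(-120, Add(2300, -465)) = Mul(-120, 1835) = -220200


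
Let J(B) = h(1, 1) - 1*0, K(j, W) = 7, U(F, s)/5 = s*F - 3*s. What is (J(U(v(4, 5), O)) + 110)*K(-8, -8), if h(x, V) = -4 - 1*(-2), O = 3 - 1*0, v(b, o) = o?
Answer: 756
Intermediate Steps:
O = 3 (O = 3 + 0 = 3)
h(x, V) = -2 (h(x, V) = -4 + 2 = -2)
U(F, s) = -15*s + 5*F*s (U(F, s) = 5*(s*F - 3*s) = 5*(F*s - 3*s) = 5*(-3*s + F*s) = -15*s + 5*F*s)
J(B) = -2 (J(B) = -2 - 1*0 = -2 + 0 = -2)
(J(U(v(4, 5), O)) + 110)*K(-8, -8) = (-2 + 110)*7 = 108*7 = 756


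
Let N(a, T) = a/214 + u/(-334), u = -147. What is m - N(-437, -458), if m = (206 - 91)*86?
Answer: 176753035/17869 ≈ 9891.6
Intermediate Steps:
N(a, T) = 147/334 + a/214 (N(a, T) = a/214 - 147/(-334) = a*(1/214) - 147*(-1/334) = a/214 + 147/334 = 147/334 + a/214)
m = 9890 (m = 115*86 = 9890)
m - N(-437, -458) = 9890 - (147/334 + (1/214)*(-437)) = 9890 - (147/334 - 437/214) = 9890 - 1*(-28625/17869) = 9890 + 28625/17869 = 176753035/17869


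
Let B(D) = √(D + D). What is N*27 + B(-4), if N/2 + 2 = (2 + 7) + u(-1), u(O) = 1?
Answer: 432 + 2*I*√2 ≈ 432.0 + 2.8284*I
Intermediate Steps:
B(D) = √2*√D (B(D) = √(2*D) = √2*√D)
N = 16 (N = -4 + 2*((2 + 7) + 1) = -4 + 2*(9 + 1) = -4 + 2*10 = -4 + 20 = 16)
N*27 + B(-4) = 16*27 + √2*√(-4) = 432 + √2*(2*I) = 432 + 2*I*√2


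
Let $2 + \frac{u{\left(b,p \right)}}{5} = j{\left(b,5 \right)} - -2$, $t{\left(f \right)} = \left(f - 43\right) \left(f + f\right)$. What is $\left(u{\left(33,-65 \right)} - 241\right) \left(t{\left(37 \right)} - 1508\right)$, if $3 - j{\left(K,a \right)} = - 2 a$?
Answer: $343552$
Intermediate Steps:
$t{\left(f \right)} = 2 f \left(-43 + f\right)$ ($t{\left(f \right)} = \left(-43 + f\right) 2 f = 2 f \left(-43 + f\right)$)
$j{\left(K,a \right)} = 3 + 2 a$ ($j{\left(K,a \right)} = 3 - - 2 a = 3 + 2 a$)
$u{\left(b,p \right)} = 65$ ($u{\left(b,p \right)} = -10 + 5 \left(\left(3 + 2 \cdot 5\right) - -2\right) = -10 + 5 \left(\left(3 + 10\right) + 2\right) = -10 + 5 \left(13 + 2\right) = -10 + 5 \cdot 15 = -10 + 75 = 65$)
$\left(u{\left(33,-65 \right)} - 241\right) \left(t{\left(37 \right)} - 1508\right) = \left(65 - 241\right) \left(2 \cdot 37 \left(-43 + 37\right) - 1508\right) = - 176 \left(2 \cdot 37 \left(-6\right) - 1508\right) = - 176 \left(-444 - 1508\right) = \left(-176\right) \left(-1952\right) = 343552$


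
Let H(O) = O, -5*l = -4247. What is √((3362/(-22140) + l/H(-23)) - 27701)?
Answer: I*√118854908790/2070 ≈ 166.55*I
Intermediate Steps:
l = 4247/5 (l = -⅕*(-4247) = 4247/5 ≈ 849.40)
√((3362/(-22140) + l/H(-23)) - 27701) = √((3362/(-22140) + (4247/5)/(-23)) - 27701) = √((3362*(-1/22140) + (4247/5)*(-1/23)) - 27701) = √((-41/270 - 4247/115) - 27701) = √(-230281/6210 - 27701) = √(-172253491/6210) = I*√118854908790/2070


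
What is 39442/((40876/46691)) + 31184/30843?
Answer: 28400662345465/630369234 ≈ 45054.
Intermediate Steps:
39442/((40876/46691)) + 31184/30843 = 39442/((40876*(1/46691))) + 31184*(1/30843) = 39442/(40876/46691) + 31184/30843 = 39442*(46691/40876) + 31184/30843 = 920793211/20438 + 31184/30843 = 28400662345465/630369234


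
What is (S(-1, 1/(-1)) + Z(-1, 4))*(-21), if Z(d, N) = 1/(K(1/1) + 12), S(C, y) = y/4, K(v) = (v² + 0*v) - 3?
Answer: 63/20 ≈ 3.1500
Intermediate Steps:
K(v) = -3 + v² (K(v) = (v² + 0) - 3 = v² - 3 = -3 + v²)
S(C, y) = y/4 (S(C, y) = y*(¼) = y/4)
Z(d, N) = ⅒ (Z(d, N) = 1/((-3 + (1/1)²) + 12) = 1/((-3 + 1²) + 12) = 1/((-3 + 1) + 12) = 1/(-2 + 12) = 1/10 = ⅒)
(S(-1, 1/(-1)) + Z(-1, 4))*(-21) = ((1/(-1))/4 + ⅒)*(-21) = ((1*(-1))/4 + ⅒)*(-21) = ((¼)*(-1) + ⅒)*(-21) = (-¼ + ⅒)*(-21) = -3/20*(-21) = 63/20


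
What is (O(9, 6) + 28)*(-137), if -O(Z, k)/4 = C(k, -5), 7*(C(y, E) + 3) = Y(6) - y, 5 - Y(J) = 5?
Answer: -41648/7 ≈ -5949.7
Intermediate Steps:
Y(J) = 0 (Y(J) = 5 - 1*5 = 5 - 5 = 0)
C(y, E) = -3 - y/7 (C(y, E) = -3 + (0 - y)/7 = -3 + (-y)/7 = -3 - y/7)
O(Z, k) = 12 + 4*k/7 (O(Z, k) = -4*(-3 - k/7) = 12 + 4*k/7)
(O(9, 6) + 28)*(-137) = ((12 + (4/7)*6) + 28)*(-137) = ((12 + 24/7) + 28)*(-137) = (108/7 + 28)*(-137) = (304/7)*(-137) = -41648/7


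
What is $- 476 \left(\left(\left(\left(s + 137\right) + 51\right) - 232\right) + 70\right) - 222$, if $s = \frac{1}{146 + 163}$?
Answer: $- \frac{3893258}{309} \approx -12600.0$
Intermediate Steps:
$s = \frac{1}{309} \approx 0.0032362$
$- 476 \left(\left(\left(\left(s + 137\right) + 51\right) - 232\right) + 70\right) - 222 = - 476 \left(\left(\left(\left(\frac{1}{309} + 137\right) + 51\right) - 232\right) + 70\right) - 222 = - 476 \left(\left(\left(\frac{42334}{309} + 51\right) - 232\right) + 70\right) - 222 = - 476 \left(\left(\frac{58093}{309} - 232\right) + 70\right) - 222 = - 476 \left(- \frac{13595}{309} + 70\right) - 222 = \left(-476\right) \frac{8035}{309} - 222 = - \frac{3824660}{309} - 222 = - \frac{3893258}{309}$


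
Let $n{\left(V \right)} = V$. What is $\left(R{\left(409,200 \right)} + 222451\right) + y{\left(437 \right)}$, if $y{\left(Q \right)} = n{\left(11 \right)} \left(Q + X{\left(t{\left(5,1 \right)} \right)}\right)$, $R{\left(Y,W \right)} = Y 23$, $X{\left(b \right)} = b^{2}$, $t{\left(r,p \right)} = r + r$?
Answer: $237765$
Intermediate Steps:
$t{\left(r,p \right)} = 2 r$
$R{\left(Y,W \right)} = 23 Y$
$y{\left(Q \right)} = 1100 + 11 Q$ ($y{\left(Q \right)} = 11 \left(Q + \left(2 \cdot 5\right)^{2}\right) = 11 \left(Q + 10^{2}\right) = 11 \left(Q + 100\right) = 11 \left(100 + Q\right) = 1100 + 11 Q$)
$\left(R{\left(409,200 \right)} + 222451\right) + y{\left(437 \right)} = \left(23 \cdot 409 + 222451\right) + \left(1100 + 11 \cdot 437\right) = \left(9407 + 222451\right) + \left(1100 + 4807\right) = 231858 + 5907 = 237765$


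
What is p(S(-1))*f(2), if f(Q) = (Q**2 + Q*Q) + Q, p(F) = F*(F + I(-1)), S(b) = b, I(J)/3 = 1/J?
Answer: 40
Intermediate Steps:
I(J) = 3/J
p(F) = F*(-3 + F) (p(F) = F*(F + 3/(-1)) = F*(F + 3*(-1)) = F*(F - 3) = F*(-3 + F))
f(Q) = Q + 2*Q**2 (f(Q) = (Q**2 + Q**2) + Q = 2*Q**2 + Q = Q + 2*Q**2)
p(S(-1))*f(2) = (-(-3 - 1))*(2*(1 + 2*2)) = (-1*(-4))*(2*(1 + 4)) = 4*(2*5) = 4*10 = 40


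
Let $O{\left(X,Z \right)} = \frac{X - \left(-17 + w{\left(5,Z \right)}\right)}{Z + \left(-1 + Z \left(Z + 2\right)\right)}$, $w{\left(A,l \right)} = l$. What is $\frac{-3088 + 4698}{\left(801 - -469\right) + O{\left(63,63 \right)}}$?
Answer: $\frac{956110}{754201} \approx 1.2677$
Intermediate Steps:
$O{\left(X,Z \right)} = \frac{17 + X - Z}{-1 + Z + Z \left(2 + Z\right)}$ ($O{\left(X,Z \right)} = \frac{X - \left(-17 + Z\right)}{Z + \left(-1 + Z \left(Z + 2\right)\right)} = \frac{17 + X - Z}{Z + \left(-1 + Z \left(2 + Z\right)\right)} = \frac{17 + X - Z}{-1 + Z + Z \left(2 + Z\right)}$)
$\frac{-3088 + 4698}{\left(801 - -469\right) + O{\left(63,63 \right)}} = \frac{-3088 + 4698}{\left(801 - -469\right) + \frac{17 + 63 - 63}{-1 + 63^{2} + 3 \cdot 63}} = \frac{1610}{\left(801 + 469\right) + \frac{17 + 63 - 63}{-1 + 3969 + 189}} = \frac{1610}{1270 + \frac{1}{4157} \cdot 17} = \frac{1610}{1270 + \frac{17}{4157}} = \frac{1610}{\frac{5279407}{4157}} = 1610 \cdot \frac{4157}{5279407} = \frac{956110}{754201}$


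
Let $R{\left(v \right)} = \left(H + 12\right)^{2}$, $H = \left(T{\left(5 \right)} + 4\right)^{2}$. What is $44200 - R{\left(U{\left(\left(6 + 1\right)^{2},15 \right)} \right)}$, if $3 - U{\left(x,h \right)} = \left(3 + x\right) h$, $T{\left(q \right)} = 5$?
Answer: $35551$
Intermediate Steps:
$H = 81$ ($H = \left(5 + 4\right)^{2} = 9^{2} = 81$)
$U{\left(x,h \right)} = 3 - h \left(3 + x\right)$ ($U{\left(x,h \right)} = 3 - \left(3 + x\right) h = 3 - h \left(3 + x\right)$)
$R{\left(v \right)} = 8649$ ($R{\left(v \right)} = \left(81 + 12\right)^{2} = 93^{2} = 8649$)
$44200 - R{\left(U{\left(\left(6 + 1\right)^{2},15 \right)} \right)} = 44200 - 8649 = 35551$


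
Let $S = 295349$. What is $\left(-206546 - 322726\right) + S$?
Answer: $-233923$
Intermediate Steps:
$\left(-206546 - 322726\right) + S = \left(-206546 - 322726\right) + 295349 = -529272 + 295349 = -233923$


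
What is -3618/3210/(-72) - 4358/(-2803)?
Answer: 18840041/11996840 ≈ 1.5704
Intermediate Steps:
-3618/3210/(-72) - 4358/(-2803) = -3618*1/3210*(-1/72) - 4358*(-1/2803) = -603/535*(-1/72) + 4358/2803 = 67/4280 + 4358/2803 = 18840041/11996840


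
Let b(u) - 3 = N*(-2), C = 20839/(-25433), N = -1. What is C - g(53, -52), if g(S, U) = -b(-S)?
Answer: 106326/25433 ≈ 4.1806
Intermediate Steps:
C = -20839/25433 (C = 20839*(-1/25433) = -20839/25433 ≈ -0.81937)
b(u) = 5 (b(u) = 3 - 1*(-2) = 3 + 2 = 5)
g(S, U) = -5 (g(S, U) = -1*5 = -5)
C - g(53, -52) = -20839/25433 - 1*(-5) = -20839/25433 + 5 = 106326/25433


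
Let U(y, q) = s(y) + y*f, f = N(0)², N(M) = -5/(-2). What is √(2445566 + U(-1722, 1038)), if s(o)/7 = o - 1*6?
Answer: √9690830/2 ≈ 1556.5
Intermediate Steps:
N(M) = 5/2 (N(M) = -5*(-½) = 5/2)
s(o) = -42 + 7*o (s(o) = 7*(o - 1*6) = 7*(o - 6) = 7*(-6 + o) = -42 + 7*o)
f = 25/4 (f = (5/2)² = 25/4 ≈ 6.2500)
U(y, q) = -42 + 53*y/4 (U(y, q) = (-42 + 7*y) + y*(25/4) = (-42 + 7*y) + 25*y/4 = -42 + 53*y/4)
√(2445566 + U(-1722, 1038)) = √(2445566 + (-42 + (53/4)*(-1722))) = √(2445566 + (-42 - 45633/2)) = √(2445566 - 45717/2) = √(4845415/2) = √9690830/2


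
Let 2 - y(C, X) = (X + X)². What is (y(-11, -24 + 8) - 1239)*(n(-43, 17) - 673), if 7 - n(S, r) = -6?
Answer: 1492260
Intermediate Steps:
n(S, r) = 13 (n(S, r) = 7 - 1*(-6) = 7 + 6 = 13)
y(C, X) = 2 - 4*X² (y(C, X) = 2 - (X + X)² = 2 - (2*X)² = 2 - 4*X²)
(y(-11, -24 + 8) - 1239)*(n(-43, 17) - 673) = ((2 - 4*(-24 + 8)²) - 1239)*(13 - 673) = ((2 - 4*(-16)²) - 1239)*(-660) = ((2 - 4*256) - 1239)*(-660) = ((2 - 1024) - 1239)*(-660) = (-1022 - 1239)*(-660) = -2261*(-660) = 1492260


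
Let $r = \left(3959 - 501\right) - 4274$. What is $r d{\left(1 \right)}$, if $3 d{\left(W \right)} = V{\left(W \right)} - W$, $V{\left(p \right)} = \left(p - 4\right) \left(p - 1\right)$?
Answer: $272$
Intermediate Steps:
$r = -816$ ($r = 3458 - 4274 = -816$)
$V{\left(p \right)} = \left(-1 + p\right) \left(-4 + p\right)$ ($V{\left(p \right)} = \left(-4 + p\right) \left(-1 + p\right) = \left(-1 + p\right) \left(-4 + p\right)$)
$d{\left(W \right)} = \frac{4}{3} - 2 W + \frac{W^{2}}{3}$ ($d{\left(W \right)} = \frac{\left(4 + W^{2} - 5 W\right) - W}{3} = \frac{4 + W^{2} - 6 W}{3} = \frac{4}{3} - 2 W + \frac{W^{2}}{3}$)
$r d{\left(1 \right)} = - 816 \left(\frac{4}{3} - 2 + \frac{1^{2}}{3}\right) = - 816 \left(\frac{4}{3} - 2 + \frac{1}{3} \cdot 1\right) = - 816 \left(\frac{4}{3} - 2 + \frac{1}{3}\right) = \left(-816\right) \left(- \frac{1}{3}\right) = 272$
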